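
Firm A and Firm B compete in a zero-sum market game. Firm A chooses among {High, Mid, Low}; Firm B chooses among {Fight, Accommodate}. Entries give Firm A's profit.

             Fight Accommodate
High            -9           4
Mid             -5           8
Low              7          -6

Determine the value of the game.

Row minima: High → -9, Mid → -5, Low → -6; maximin = -5.
Column maxima: Fight → 7, Accommodate → 8; minimax = 7.
-5 ≠ 7, so there is no saddle point; optimal play is mixed.
High is strictly dominated by Mid, so Firm A never plays it.
On the remaining 2×2 (Mid, Low vs Fight, Accommodate):
Let Firm A play Mid with probability p. Expected payoff against Fight: (-5)p + 7(1−p) = −12p + 7; against Accommodate: 8p + (-6)(1−p) = 14p − 6.
Setting these equal: −12p + 7 = 14p − 6 ⇒ −26p = -13 ⇒ p = 1/2, and the value is (-12)·(1/2) + 7 = 1.
For Firm B: with q = P(Fight), equating Mid's and Low's payoffs gives −13q + 8 = 13q − 6 ⇒ q = 7/13.

1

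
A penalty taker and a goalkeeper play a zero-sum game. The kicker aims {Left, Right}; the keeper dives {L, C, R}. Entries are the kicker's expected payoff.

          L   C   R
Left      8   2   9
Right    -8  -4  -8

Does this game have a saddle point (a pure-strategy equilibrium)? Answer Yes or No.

Yes

Row minima: Left → 2, Right → -8; maximin = 2.
Column maxima: L → 8, C → 2, R → 9; minimax = 2.
maximin = minimax = 2, so a saddle point exists.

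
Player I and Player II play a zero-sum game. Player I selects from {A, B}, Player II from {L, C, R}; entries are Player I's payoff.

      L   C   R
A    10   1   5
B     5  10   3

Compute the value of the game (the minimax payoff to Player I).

Row minima: A → 1, B → 3; maximin = 3.
Column maxima: L → 10, C → 10, R → 5; minimax = 5.
3 ≠ 5, so there is no saddle point; optimal play is mixed.
L is strictly dominated by R (it gives Player I strictly more in every row), so Player II never plays it.
On the remaining 2×2 (A, B vs C, R):
Let Player I play A with probability p. Expected payoff against C: 1p + 10(1−p) = −9p + 10; against R: 5p + 3(1−p) = 2p + 3.
Setting these equal: −9p + 10 = 2p + 3 ⇒ −11p = -7 ⇒ p = 7/11, and the value is (-9)·(7/11) + 10 = 47/11.
For Player II: with q = P(C), equating A's and B's payoffs gives −4q + 5 = 7q + 3 ⇒ q = 2/11.

47/11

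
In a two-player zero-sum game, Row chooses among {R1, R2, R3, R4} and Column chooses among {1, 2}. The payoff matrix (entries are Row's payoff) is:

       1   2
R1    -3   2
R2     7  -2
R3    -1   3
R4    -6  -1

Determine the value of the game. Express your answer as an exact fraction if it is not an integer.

Row minima: R1 → -3, R2 → -2, R3 → -1, R4 → -6; maximin = -1.
Column maxima: 1 → 7, 2 → 3; minimax = 3.
-1 ≠ 3, so there is no saddle point; optimal play is mixed.
R1 is strictly dominated by R3, so Row never plays it.
R4 is strictly dominated by R3, so Row never plays it.
On the remaining 2×2 (R2, R3 vs 1, 2):
Let Row play R2 with probability p. Expected payoff against 1: 7p + (-1)(1−p) = 8p − 1; against 2: (-2)p + 3(1−p) = −5p + 3.
Setting these equal: 8p − 1 = −5p + 3 ⇒ 13p = 4 ⇒ p = 4/13, and the value is (8)·(4/13) − 1 = 19/13.
For Column: with q = P(1), equating R2's and R3's payoffs gives 9q − 2 = −4q + 3 ⇒ q = 5/13.

19/13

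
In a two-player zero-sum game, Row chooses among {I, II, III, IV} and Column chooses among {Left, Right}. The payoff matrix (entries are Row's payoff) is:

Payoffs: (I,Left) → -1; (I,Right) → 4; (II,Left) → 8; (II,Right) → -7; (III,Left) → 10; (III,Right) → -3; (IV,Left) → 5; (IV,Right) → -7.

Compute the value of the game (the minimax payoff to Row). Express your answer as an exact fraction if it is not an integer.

37/18

Row minima: I → -1, II → -7, III → -3, IV → -7; maximin = -1.
Column maxima: Left → 10, Right → 4; minimax = 4.
-1 ≠ 4, so there is no saddle point; optimal play is mixed.
II is strictly dominated by III, so Row never plays it.
IV is strictly dominated by III, so Row never plays it.
On the remaining 2×2 (I, III vs Left, Right):
Let Row play I with probability p. Expected payoff against Left: (-1)p + 10(1−p) = −11p + 10; against Right: 4p + (-3)(1−p) = 7p − 3.
Setting these equal: −11p + 10 = 7p − 3 ⇒ −18p = -13 ⇒ p = 13/18, and the value is (-11)·(13/18) + 10 = 37/18.
For Column: with q = P(Left), equating I's and III's payoffs gives −5q + 4 = 13q − 3 ⇒ q = 7/18.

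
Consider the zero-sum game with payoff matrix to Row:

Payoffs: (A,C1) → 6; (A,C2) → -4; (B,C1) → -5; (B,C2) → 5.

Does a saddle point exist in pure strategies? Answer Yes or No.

Row minima: A → -4, B → -5; maximin = -4.
Column maxima: C1 → 6, C2 → 5; minimax = 5.
-4 ≠ 5, so no pure-strategy equilibrium exists.

No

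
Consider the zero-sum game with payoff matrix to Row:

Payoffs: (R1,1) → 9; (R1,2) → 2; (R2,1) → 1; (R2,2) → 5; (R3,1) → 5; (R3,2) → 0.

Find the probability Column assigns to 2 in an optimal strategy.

8/11

Row minima: R1 → 2, R2 → 1, R3 → 0; maximin = 2.
Column maxima: 1 → 9, 2 → 5; minimax = 5.
2 ≠ 5, so there is no saddle point; optimal play is mixed.
R3 is strictly dominated by R1, so Row never plays it.
On the remaining 2×2 (R1, R2 vs 1, 2):
Let Row play R1 with probability p. Expected payoff against 1: 9p + 1(1−p) = 8p + 1; against 2: 2p + 5(1−p) = −3p + 5.
Setting these equal: 8p + 1 = −3p + 5 ⇒ 11p = 4 ⇒ p = 4/11, and the value is (8)·(4/11) + 1 = 43/11.
For Column: with q = P(1), equating R1's and R2's payoffs gives 7q + 2 = −4q + 5 ⇒ q = 3/11.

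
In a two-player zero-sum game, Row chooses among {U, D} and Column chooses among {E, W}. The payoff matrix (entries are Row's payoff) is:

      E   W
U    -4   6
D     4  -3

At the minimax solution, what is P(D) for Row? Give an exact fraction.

10/17

Row minima: U → -4, D → -3; maximin = -3.
Column maxima: E → 4, W → 6; minimax = 4.
-3 ≠ 4, so there is no saddle point; optimal play is mixed.
Let Row play U with probability p. Expected payoff against E: (-4)p + 4(1−p) = −8p + 4; against W: 6p + (-3)(1−p) = 9p − 3.
Setting these equal: −8p + 4 = 9p − 3 ⇒ −17p = -7 ⇒ p = 7/17, and the value is (-8)·(7/17) + 4 = 12/17.
For Column: with q = P(E), equating U's and D's payoffs gives −10q + 6 = 7q − 3 ⇒ q = 9/17.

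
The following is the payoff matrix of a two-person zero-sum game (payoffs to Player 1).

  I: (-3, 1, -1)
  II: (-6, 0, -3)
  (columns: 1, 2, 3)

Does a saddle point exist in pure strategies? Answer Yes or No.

Row minima: I → -3, II → -6; maximin = -3.
Column maxima: 1 → -3, 2 → 1, 3 → -1; minimax = -3.
maximin = minimax = -3, so a saddle point exists.

Yes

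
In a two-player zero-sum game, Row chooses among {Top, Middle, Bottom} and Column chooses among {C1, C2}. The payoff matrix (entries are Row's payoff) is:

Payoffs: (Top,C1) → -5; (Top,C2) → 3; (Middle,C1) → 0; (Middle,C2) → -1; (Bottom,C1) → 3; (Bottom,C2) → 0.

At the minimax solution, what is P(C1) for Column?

3/11

Row minima: Top → -5, Middle → -1, Bottom → 0; maximin = 0.
Column maxima: C1 → 3, C2 → 3; minimax = 3.
0 ≠ 3, so there is no saddle point; optimal play is mixed.
Middle is strictly dominated by Bottom, so Row never plays it.
On the remaining 2×2 (Top, Bottom vs C1, C2):
Let Row play Top with probability p. Expected payoff against C1: (-5)p + 3(1−p) = −8p + 3; against C2: 3p + 0(1−p) = 3p.
Setting these equal: −8p + 3 = 3p ⇒ −11p = -3 ⇒ p = 3/11, and the value is (-8)·(3/11) + 3 = 9/11.
For Column: with q = P(C1), equating Top's and Bottom's payoffs gives −8q + 3 = 3q ⇒ q = 3/11.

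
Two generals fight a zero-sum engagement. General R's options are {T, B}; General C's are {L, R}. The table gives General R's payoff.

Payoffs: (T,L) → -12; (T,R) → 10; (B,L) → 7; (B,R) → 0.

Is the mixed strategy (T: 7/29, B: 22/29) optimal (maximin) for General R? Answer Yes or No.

Yes

Against L this mix gives (7/29)·(-12) + (22/29)·7 = 70/29.
Against R this mix gives (7/29)·10 + (22/29)·0 = 70/29.
All of General C's active replies (L, R) yield 70/29, and no column does worse for General R. The mix makes General C indifferent and guarantees 70/29, so it is optimal.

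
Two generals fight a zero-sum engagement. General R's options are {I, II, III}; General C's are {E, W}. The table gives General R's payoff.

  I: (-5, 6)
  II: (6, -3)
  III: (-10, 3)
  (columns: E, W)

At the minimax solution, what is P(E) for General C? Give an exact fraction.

9/20

Row minima: I → -5, II → -3, III → -10; maximin = -3.
Column maxima: E → 6, W → 6; minimax = 6.
-3 ≠ 6, so there is no saddle point; optimal play is mixed.
III is strictly dominated by I, so General R never plays it.
On the remaining 2×2 (I, II vs E, W):
Let General R play I with probability p. Expected payoff against E: (-5)p + 6(1−p) = −11p + 6; against W: 6p + (-3)(1−p) = 9p − 3.
Setting these equal: −11p + 6 = 9p − 3 ⇒ −20p = -9 ⇒ p = 9/20, and the value is (-11)·(9/20) + 6 = 21/20.
For General C: with q = P(E), equating I's and II's payoffs gives −11q + 6 = 9q − 3 ⇒ q = 9/20.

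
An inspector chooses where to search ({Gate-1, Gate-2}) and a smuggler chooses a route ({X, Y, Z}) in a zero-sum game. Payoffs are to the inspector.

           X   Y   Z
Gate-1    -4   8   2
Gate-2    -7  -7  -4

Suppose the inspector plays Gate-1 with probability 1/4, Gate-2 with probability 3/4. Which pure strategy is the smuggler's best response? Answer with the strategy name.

If the smuggler plays X, the inspector's expected payoff is (1/4)·(-4) + (3/4)·(-7) = -25/4.
If the smuggler plays Y, the inspector's expected payoff is (1/4)·8 + (3/4)·(-7) = -13/4.
If the smuggler plays Z, the inspector's expected payoff is (1/4)·2 + (3/4)·(-4) = -5/2.
The smuggler minimizes the inspector's payoff; the smallest is -25/4, so the best response is X.

X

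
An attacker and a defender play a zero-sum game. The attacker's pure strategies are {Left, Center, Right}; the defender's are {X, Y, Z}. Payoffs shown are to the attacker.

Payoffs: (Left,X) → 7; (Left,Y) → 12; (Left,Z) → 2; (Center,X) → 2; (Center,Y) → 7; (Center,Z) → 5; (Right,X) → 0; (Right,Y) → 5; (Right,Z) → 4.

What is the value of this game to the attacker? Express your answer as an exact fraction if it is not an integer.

Row minima: Left → 2, Center → 2, Right → 0; maximin = 2.
Column maxima: X → 7, Y → 12, Z → 5; minimax = 5.
2 ≠ 5, so there is no saddle point; optimal play is mixed.
Right is strictly dominated by Center, so the attacker never plays it.
Y is strictly dominated by X (it gives the attacker strictly more in every row), so the defender never plays it.
On the remaining 2×2 (Left, Center vs X, Z):
Let the attacker play Left with probability p. Expected payoff against X: 7p + 2(1−p) = 5p + 2; against Z: 2p + 5(1−p) = −3p + 5.
Setting these equal: 5p + 2 = −3p + 5 ⇒ 8p = 3 ⇒ p = 3/8, and the value is (5)·(3/8) + 2 = 31/8.
For the defender: with q = P(X), equating Left's and Center's payoffs gives 5q + 2 = −3q + 5 ⇒ q = 3/8.

31/8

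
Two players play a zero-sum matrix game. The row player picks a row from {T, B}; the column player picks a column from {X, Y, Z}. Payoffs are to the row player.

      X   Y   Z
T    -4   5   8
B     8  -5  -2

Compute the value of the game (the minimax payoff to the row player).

Row minima: T → -4, B → -5; maximin = -4.
Column maxima: X → 8, Y → 5, Z → 8; minimax = 5.
-4 ≠ 5, so there is no saddle point; optimal play is mixed.
Z is strictly dominated by Y (it gives the row player strictly more in every row), so the column player never plays it.
On the remaining 2×2 (T, B vs X, Y):
Let the row player play T with probability p. Expected payoff against X: (-4)p + 8(1−p) = −12p + 8; against Y: 5p + (-5)(1−p) = 10p − 5.
Setting these equal: −12p + 8 = 10p − 5 ⇒ −22p = -13 ⇒ p = 13/22, and the value is (-12)·(13/22) + 8 = 10/11.
For the column player: with q = P(X), equating T's and B's payoffs gives −9q + 5 = 13q − 5 ⇒ q = 5/11.

10/11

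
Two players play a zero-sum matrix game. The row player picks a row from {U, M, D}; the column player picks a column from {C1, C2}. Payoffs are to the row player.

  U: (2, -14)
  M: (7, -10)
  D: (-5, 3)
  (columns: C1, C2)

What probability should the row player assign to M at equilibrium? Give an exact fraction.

Row minima: U → -14, M → -10, D → -5; maximin = -5.
Column maxima: C1 → 7, C2 → 3; minimax = 3.
-5 ≠ 3, so there is no saddle point; optimal play is mixed.
U is strictly dominated by M, so the row player never plays it.
On the remaining 2×2 (M, D vs C1, C2):
Let the row player play M with probability p. Expected payoff against C1: 7p + (-5)(1−p) = 12p − 5; against C2: (-10)p + 3(1−p) = −13p + 3.
Setting these equal: 12p − 5 = −13p + 3 ⇒ 25p = 8 ⇒ p = 8/25, and the value is (12)·(8/25) − 5 = -29/25.
For the column player: with q = P(C1), equating M's and D's payoffs gives 17q − 10 = −8q + 3 ⇒ q = 13/25.

8/25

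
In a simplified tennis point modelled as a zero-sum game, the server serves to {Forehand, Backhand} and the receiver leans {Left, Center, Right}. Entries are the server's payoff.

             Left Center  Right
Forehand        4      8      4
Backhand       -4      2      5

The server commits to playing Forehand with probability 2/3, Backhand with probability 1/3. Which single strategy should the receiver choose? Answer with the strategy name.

Left

If the receiver plays Left, the server's expected payoff is (2/3)·4 + (1/3)·(-4) = 4/3.
If the receiver plays Center, the server's expected payoff is (2/3)·8 + (1/3)·2 = 6.
If the receiver plays Right, the server's expected payoff is (2/3)·4 + (1/3)·5 = 13/3.
The receiver minimizes the server's payoff; the smallest is 4/3, so the best response is Left.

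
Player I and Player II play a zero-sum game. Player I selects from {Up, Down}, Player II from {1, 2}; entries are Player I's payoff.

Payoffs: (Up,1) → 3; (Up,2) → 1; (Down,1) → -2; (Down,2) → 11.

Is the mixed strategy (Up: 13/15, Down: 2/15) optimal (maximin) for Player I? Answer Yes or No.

Against 1 this mix gives (13/15)·3 + (2/15)·(-2) = 7/3.
Against 2 this mix gives (13/15)·1 + (2/15)·11 = 7/3.
All of Player II's active replies (1, 2) yield 7/3, and no column does worse for Player I. The mix makes Player II indifferent and guarantees 7/3, so it is optimal.

Yes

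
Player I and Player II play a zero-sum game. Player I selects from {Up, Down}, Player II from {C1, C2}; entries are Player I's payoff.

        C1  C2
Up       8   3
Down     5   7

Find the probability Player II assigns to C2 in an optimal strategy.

3/7

Row minima: Up → 3, Down → 5; maximin = 5.
Column maxima: C1 → 8, C2 → 7; minimax = 7.
5 ≠ 7, so there is no saddle point; optimal play is mixed.
Let Player I play Up with probability p. Expected payoff against C1: 8p + 5(1−p) = 3p + 5; against C2: 3p + 7(1−p) = −4p + 7.
Setting these equal: 3p + 5 = −4p + 7 ⇒ 7p = 2 ⇒ p = 2/7, and the value is (3)·(2/7) + 5 = 41/7.
For Player II: with q = P(C1), equating Up's and Down's payoffs gives 5q + 3 = −2q + 7 ⇒ q = 4/7.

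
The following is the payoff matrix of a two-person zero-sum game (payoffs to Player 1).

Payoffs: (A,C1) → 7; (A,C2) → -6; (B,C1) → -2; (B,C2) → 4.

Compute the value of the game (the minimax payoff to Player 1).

Row minima: A → -6, B → -2; maximin = -2.
Column maxima: C1 → 7, C2 → 4; minimax = 4.
-2 ≠ 4, so there is no saddle point; optimal play is mixed.
Let Player 1 play A with probability p. Expected payoff against C1: 7p + (-2)(1−p) = 9p − 2; against C2: (-6)p + 4(1−p) = −10p + 4.
Setting these equal: 9p − 2 = −10p + 4 ⇒ 19p = 6 ⇒ p = 6/19, and the value is (9)·(6/19) − 2 = 16/19.
For Player 2: with q = P(C1), equating A's and B's payoffs gives 13q − 6 = −6q + 4 ⇒ q = 10/19.

16/19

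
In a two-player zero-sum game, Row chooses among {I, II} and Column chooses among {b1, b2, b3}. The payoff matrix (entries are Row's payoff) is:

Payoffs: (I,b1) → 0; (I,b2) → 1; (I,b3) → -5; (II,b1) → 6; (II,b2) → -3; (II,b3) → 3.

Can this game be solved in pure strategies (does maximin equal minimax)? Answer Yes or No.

No

Row minima: I → -5, II → -3; maximin = -3.
Column maxima: b1 → 6, b2 → 1, b3 → 3; minimax = 1.
-3 ≠ 1, so no pure-strategy equilibrium exists.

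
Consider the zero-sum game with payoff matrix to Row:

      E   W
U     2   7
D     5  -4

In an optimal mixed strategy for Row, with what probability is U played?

Row minima: U → 2, D → -4; maximin = 2.
Column maxima: E → 5, W → 7; minimax = 5.
2 ≠ 5, so there is no saddle point; optimal play is mixed.
Let Row play U with probability p. Expected payoff against E: 2p + 5(1−p) = −3p + 5; against W: 7p + (-4)(1−p) = 11p − 4.
Setting these equal: −3p + 5 = 11p − 4 ⇒ −14p = -9 ⇒ p = 9/14, and the value is (-3)·(9/14) + 5 = 43/14.
For Column: with q = P(E), equating U's and D's payoffs gives −5q + 7 = 9q − 4 ⇒ q = 11/14.

9/14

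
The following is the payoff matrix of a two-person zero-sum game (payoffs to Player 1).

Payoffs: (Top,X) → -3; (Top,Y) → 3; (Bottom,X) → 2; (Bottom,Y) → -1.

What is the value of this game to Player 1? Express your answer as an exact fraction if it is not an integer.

1/3

Row minima: Top → -3, Bottom → -1; maximin = -1.
Column maxima: X → 2, Y → 3; minimax = 2.
-1 ≠ 2, so there is no saddle point; optimal play is mixed.
Let Player 1 play Top with probability p. Expected payoff against X: (-3)p + 2(1−p) = −5p + 2; against Y: 3p + (-1)(1−p) = 4p − 1.
Setting these equal: −5p + 2 = 4p − 1 ⇒ −9p = -3 ⇒ p = 1/3, and the value is (-5)·(1/3) + 2 = 1/3.
For Player 2: with q = P(X), equating Top's and Bottom's payoffs gives −6q + 3 = 3q − 1 ⇒ q = 4/9.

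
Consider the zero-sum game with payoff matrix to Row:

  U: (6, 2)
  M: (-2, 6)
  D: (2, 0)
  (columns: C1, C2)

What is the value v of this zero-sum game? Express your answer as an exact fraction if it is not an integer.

10/3

Row minima: U → 2, M → -2, D → 0; maximin = 2.
Column maxima: C1 → 6, C2 → 6; minimax = 6.
2 ≠ 6, so there is no saddle point; optimal play is mixed.
D is strictly dominated by U, so Row never plays it.
On the remaining 2×2 (U, M vs C1, C2):
Let Row play U with probability p. Expected payoff against C1: 6p + (-2)(1−p) = 8p − 2; against C2: 2p + 6(1−p) = −4p + 6.
Setting these equal: 8p − 2 = −4p + 6 ⇒ 12p = 8 ⇒ p = 2/3, and the value is (8)·(2/3) − 2 = 10/3.
For Column: with q = P(C1), equating U's and M's payoffs gives 4q + 2 = −8q + 6 ⇒ q = 1/3.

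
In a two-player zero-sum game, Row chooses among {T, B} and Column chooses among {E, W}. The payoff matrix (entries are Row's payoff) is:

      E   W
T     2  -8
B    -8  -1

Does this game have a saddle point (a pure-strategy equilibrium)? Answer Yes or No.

Row minima: T → -8, B → -8; maximin = -8.
Column maxima: E → 2, W → -1; minimax = -1.
-8 ≠ -1, so no pure-strategy equilibrium exists.

No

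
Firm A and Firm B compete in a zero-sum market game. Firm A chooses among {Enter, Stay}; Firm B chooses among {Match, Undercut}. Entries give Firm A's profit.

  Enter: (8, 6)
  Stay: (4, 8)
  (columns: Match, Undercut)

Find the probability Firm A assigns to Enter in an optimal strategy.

Row minima: Enter → 6, Stay → 4; maximin = 6.
Column maxima: Match → 8, Undercut → 8; minimax = 8.
6 ≠ 8, so there is no saddle point; optimal play is mixed.
Let Firm A play Enter with probability p. Expected payoff against Match: 8p + 4(1−p) = 4p + 4; against Undercut: 6p + 8(1−p) = −2p + 8.
Setting these equal: 4p + 4 = −2p + 8 ⇒ 6p = 4 ⇒ p = 2/3, and the value is (4)·(2/3) + 4 = 20/3.
For Firm B: with q = P(Match), equating Enter's and Stay's payoffs gives 2q + 6 = −4q + 8 ⇒ q = 1/3.

2/3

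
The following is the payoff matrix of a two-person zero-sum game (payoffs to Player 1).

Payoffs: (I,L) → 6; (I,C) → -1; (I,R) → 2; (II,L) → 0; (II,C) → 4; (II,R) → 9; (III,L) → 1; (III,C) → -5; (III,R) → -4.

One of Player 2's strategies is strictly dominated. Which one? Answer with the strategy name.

C holds Player 1's payoff strictly below R in every row: -1 < 2, 4 < 9, -5 < -4.
So R is strictly dominated for Player 2.

R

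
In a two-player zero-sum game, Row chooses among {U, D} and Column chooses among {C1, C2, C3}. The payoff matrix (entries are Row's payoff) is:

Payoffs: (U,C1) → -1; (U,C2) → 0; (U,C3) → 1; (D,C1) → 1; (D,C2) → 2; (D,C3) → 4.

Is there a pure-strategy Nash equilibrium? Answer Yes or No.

Yes

Row minima: U → -1, D → 1; maximin = 1.
Column maxima: C1 → 1, C2 → 2, C3 → 4; minimax = 1.
maximin = minimax = 1, so a saddle point exists.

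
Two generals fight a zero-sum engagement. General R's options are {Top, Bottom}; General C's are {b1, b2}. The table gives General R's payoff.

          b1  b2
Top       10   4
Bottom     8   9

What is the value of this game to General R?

Row minima: Top → 4, Bottom → 8; maximin = 8.
Column maxima: b1 → 10, b2 → 9; minimax = 9.
8 ≠ 9, so there is no saddle point; optimal play is mixed.
Let General R play Top with probability p. Expected payoff against b1: 10p + 8(1−p) = 2p + 8; against b2: 4p + 9(1−p) = −5p + 9.
Setting these equal: 2p + 8 = −5p + 9 ⇒ 7p = 1 ⇒ p = 1/7, and the value is (2)·(1/7) + 8 = 58/7.
For General C: with q = P(b1), equating Top's and Bottom's payoffs gives 6q + 4 = −q + 9 ⇒ q = 5/7.

58/7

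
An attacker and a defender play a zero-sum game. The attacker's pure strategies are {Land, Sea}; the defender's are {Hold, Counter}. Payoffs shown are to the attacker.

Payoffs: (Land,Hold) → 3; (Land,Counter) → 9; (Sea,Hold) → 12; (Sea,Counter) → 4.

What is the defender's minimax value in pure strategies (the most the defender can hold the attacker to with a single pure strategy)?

9

Column maxima: Hold → 12, Counter → 9.
The smallest of these is 9.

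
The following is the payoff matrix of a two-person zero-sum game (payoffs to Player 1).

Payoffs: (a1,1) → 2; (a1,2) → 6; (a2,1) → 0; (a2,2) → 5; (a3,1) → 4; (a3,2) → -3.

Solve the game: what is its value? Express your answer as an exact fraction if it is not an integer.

30/11

Row minima: a1 → 2, a2 → 0, a3 → -3; maximin = 2.
Column maxima: 1 → 4, 2 → 6; minimax = 4.
2 ≠ 4, so there is no saddle point; optimal play is mixed.
a2 is strictly dominated by a1, so Player 1 never plays it.
On the remaining 2×2 (a1, a3 vs 1, 2):
Let Player 1 play a1 with probability p. Expected payoff against 1: 2p + 4(1−p) = −2p + 4; against 2: 6p + (-3)(1−p) = 9p − 3.
Setting these equal: −2p + 4 = 9p − 3 ⇒ −11p = -7 ⇒ p = 7/11, and the value is (-2)·(7/11) + 4 = 30/11.
For Player 2: with q = P(1), equating a1's and a3's payoffs gives −4q + 6 = 7q − 3 ⇒ q = 9/11.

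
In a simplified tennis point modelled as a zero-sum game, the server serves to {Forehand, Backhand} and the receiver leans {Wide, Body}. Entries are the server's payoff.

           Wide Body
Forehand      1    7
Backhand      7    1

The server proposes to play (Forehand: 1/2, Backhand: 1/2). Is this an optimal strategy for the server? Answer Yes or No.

Yes

Against Wide this mix gives (1/2)·1 + (1/2)·7 = 4.
Against Body this mix gives (1/2)·7 + (1/2)·1 = 4.
All of the receiver's active replies (Wide, Body) yield 4, and no column does worse for the server. The mix makes the receiver indifferent and guarantees 4, so it is optimal.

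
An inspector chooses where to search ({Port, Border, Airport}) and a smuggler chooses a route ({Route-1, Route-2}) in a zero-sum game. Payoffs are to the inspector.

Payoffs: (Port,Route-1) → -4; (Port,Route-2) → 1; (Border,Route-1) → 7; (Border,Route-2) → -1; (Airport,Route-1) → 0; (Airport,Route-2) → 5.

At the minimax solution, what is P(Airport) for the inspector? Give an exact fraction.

Row minima: Port → -4, Border → -1, Airport → 0; maximin = 0.
Column maxima: Route-1 → 7, Route-2 → 5; minimax = 5.
0 ≠ 5, so there is no saddle point; optimal play is mixed.
Port is strictly dominated by Airport, so the inspector never plays it.
On the remaining 2×2 (Border, Airport vs Route-1, Route-2):
Let the inspector play Border with probability p. Expected payoff against Route-1: 7p + 0(1−p) = 7p; against Route-2: (-1)p + 5(1−p) = −6p + 5.
Setting these equal: 7p = −6p + 5 ⇒ 13p = 5 ⇒ p = 5/13, and the value is (7)·(5/13) = 35/13.
For the smuggler: with q = P(Route-1), equating Border's and Airport's payoffs gives 8q − 1 = −5q + 5 ⇒ q = 6/13.

8/13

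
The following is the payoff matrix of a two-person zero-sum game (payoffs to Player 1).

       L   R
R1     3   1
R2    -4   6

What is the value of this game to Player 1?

11/6

Row minima: R1 → 1, R2 → -4; maximin = 1.
Column maxima: L → 3, R → 6; minimax = 3.
1 ≠ 3, so there is no saddle point; optimal play is mixed.
Let Player 1 play R1 with probability p. Expected payoff against L: 3p + (-4)(1−p) = 7p − 4; against R: 1p + 6(1−p) = −5p + 6.
Setting these equal: 7p − 4 = −5p + 6 ⇒ 12p = 10 ⇒ p = 5/6, and the value is (7)·(5/6) − 4 = 11/6.
For Player 2: with q = P(L), equating R1's and R2's payoffs gives 2q + 1 = −10q + 6 ⇒ q = 5/12.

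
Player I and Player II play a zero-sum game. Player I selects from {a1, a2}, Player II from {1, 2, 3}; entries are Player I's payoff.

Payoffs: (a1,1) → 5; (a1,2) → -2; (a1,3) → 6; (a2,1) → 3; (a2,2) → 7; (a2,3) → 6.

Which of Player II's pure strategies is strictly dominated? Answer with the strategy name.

1 holds Player I's payoff strictly below 3 in every row: 5 < 6, 3 < 6.
So 3 is strictly dominated for Player II.

3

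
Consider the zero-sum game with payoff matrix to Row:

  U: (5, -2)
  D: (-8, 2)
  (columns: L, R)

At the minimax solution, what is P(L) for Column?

Row minima: U → -2, D → -8; maximin = -2.
Column maxima: L → 5, R → 2; minimax = 2.
-2 ≠ 2, so there is no saddle point; optimal play is mixed.
Let Row play U with probability p. Expected payoff against L: 5p + (-8)(1−p) = 13p − 8; against R: (-2)p + 2(1−p) = −4p + 2.
Setting these equal: 13p − 8 = −4p + 2 ⇒ 17p = 10 ⇒ p = 10/17, and the value is (13)·(10/17) − 8 = -6/17.
For Column: with q = P(L), equating U's and D's payoffs gives 7q − 2 = −10q + 2 ⇒ q = 4/17.

4/17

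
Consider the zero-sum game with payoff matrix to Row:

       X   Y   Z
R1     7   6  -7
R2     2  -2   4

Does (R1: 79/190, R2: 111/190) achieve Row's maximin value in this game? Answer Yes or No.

Against X this mix gives (79/190)·7 + (111/190)·2 = 155/38.
Against Y this mix gives (79/190)·6 + (111/190)·(-2) = 126/95.
Against Z this mix gives (79/190)·(-7) + (111/190)·4 = -109/190.
Column will play Z, holding Row to -109/190. Shifting weight toward the row that does better against Z would raise this floor (the equalizing mix achieves 10/19 against both Z and Y), so the proposed strategy is not optimal.

No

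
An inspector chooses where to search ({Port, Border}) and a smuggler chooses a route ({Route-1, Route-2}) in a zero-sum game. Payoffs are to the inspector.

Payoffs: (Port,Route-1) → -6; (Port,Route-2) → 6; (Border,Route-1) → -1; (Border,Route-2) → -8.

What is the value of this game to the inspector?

Row minima: Port → -6, Border → -8; maximin = -6.
Column maxima: Route-1 → -1, Route-2 → 6; minimax = -1.
-6 ≠ -1, so there is no saddle point; optimal play is mixed.
Let the inspector play Port with probability p. Expected payoff against Route-1: (-6)p + (-1)(1−p) = −5p − 1; against Route-2: 6p + (-8)(1−p) = 14p − 8.
Setting these equal: −5p − 1 = 14p − 8 ⇒ −19p = -7 ⇒ p = 7/19, and the value is (-5)·(7/19) − 1 = -54/19.
For the smuggler: with q = P(Route-1), equating Port's and Border's payoffs gives −12q + 6 = 7q − 8 ⇒ q = 14/19.

-54/19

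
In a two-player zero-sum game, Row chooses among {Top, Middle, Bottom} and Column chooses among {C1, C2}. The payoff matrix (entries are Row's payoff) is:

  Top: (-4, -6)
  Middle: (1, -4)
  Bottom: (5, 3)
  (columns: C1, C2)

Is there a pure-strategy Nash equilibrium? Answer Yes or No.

Yes

Row minima: Top → -6, Middle → -4, Bottom → 3; maximin = 3.
Column maxima: C1 → 5, C2 → 3; minimax = 3.
maximin = minimax = 3, so a saddle point exists.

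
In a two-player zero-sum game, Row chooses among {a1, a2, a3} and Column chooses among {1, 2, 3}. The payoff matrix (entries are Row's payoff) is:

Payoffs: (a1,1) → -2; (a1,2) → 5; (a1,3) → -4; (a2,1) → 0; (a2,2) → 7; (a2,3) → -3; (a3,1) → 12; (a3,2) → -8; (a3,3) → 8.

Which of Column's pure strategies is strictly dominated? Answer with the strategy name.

3 holds Row's payoff strictly below 1 in every row: -4 < -2, -3 < 0, 8 < 12.
So 1 is strictly dominated for Column.

1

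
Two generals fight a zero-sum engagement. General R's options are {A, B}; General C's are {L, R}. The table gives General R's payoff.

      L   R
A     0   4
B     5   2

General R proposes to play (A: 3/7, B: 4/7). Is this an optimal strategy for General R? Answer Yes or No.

Yes

Against L this mix gives (3/7)·0 + (4/7)·5 = 20/7.
Against R this mix gives (3/7)·4 + (4/7)·2 = 20/7.
All of General C's active replies (L, R) yield 20/7, and no column does worse for General R. The mix makes General C indifferent and guarantees 20/7, so it is optimal.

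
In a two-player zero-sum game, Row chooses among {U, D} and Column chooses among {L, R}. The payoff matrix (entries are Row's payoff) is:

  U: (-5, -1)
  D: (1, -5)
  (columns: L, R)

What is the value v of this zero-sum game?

-13/5

Row minima: U → -5, D → -5; maximin = -5.
Column maxima: L → 1, R → -1; minimax = -1.
-5 ≠ -1, so there is no saddle point; optimal play is mixed.
Let Row play U with probability p. Expected payoff against L: (-5)p + 1(1−p) = −6p + 1; against R: (-1)p + (-5)(1−p) = 4p − 5.
Setting these equal: −6p + 1 = 4p − 5 ⇒ −10p = -6 ⇒ p = 3/5, and the value is (-6)·(3/5) + 1 = -13/5.
For Column: with q = P(L), equating U's and D's payoffs gives −4q − 1 = 6q − 5 ⇒ q = 2/5.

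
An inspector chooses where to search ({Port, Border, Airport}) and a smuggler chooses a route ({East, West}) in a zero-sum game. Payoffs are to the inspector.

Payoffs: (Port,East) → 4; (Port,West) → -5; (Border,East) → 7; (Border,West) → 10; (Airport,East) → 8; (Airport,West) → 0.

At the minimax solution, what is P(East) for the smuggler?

Row minima: Port → -5, Border → 7, Airport → 0; maximin = 7.
Column maxima: East → 8, West → 10; minimax = 8.
7 ≠ 8, so there is no saddle point; optimal play is mixed.
Port is strictly dominated by Border, so the inspector never plays it.
On the remaining 2×2 (Border, Airport vs East, West):
Let the inspector play Border with probability p. Expected payoff against East: 7p + 8(1−p) = −p + 8; against West: 10p + 0(1−p) = 10p.
Setting these equal: −p + 8 = 10p ⇒ −11p = -8 ⇒ p = 8/11, and the value is (-1)·(8/11) + 8 = 80/11.
For the smuggler: with q = P(East), equating Border's and Airport's payoffs gives −3q + 10 = 8q ⇒ q = 10/11.

10/11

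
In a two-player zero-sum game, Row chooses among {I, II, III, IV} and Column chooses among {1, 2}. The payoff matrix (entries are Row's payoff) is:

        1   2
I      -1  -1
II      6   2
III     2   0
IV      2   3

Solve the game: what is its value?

14/5

Row minima: I → -1, II → 2, III → 0, IV → 2; maximin = 2.
Column maxima: 1 → 6, 2 → 3; minimax = 3.
2 ≠ 3, so there is no saddle point; optimal play is mixed.
I is strictly dominated by II, so Row never plays it.
III is strictly dominated by II, so Row never plays it.
On the remaining 2×2 (II, IV vs 1, 2):
Let Row play II with probability p. Expected payoff against 1: 6p + 2(1−p) = 4p + 2; against 2: 2p + 3(1−p) = −p + 3.
Setting these equal: 4p + 2 = −p + 3 ⇒ 5p = 1 ⇒ p = 1/5, and the value is (4)·(1/5) + 2 = 14/5.
For Column: with q = P(1), equating II's and IV's payoffs gives 4q + 2 = −q + 3 ⇒ q = 1/5.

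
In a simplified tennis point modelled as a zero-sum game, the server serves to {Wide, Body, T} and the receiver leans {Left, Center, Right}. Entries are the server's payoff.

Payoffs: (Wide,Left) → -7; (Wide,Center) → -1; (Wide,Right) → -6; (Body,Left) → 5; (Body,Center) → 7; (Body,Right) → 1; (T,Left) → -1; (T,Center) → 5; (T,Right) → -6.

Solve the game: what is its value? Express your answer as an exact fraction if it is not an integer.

1

Row minima: Wide → -7, Body → 1, T → -6; maximin = 1.
Column maxima: Left → 5, Center → 7, Right → 1; minimax = 1.
Since maximin = minimax = 1, there is a saddle point and the value is 1.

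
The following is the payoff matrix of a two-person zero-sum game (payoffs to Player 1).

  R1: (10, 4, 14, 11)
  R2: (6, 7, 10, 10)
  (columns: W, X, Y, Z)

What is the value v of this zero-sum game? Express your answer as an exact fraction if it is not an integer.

46/7

Row minima: R1 → 4, R2 → 6; maximin = 6.
Column maxima: W → 10, X → 7, Y → 14, Z → 11; minimax = 7.
6 ≠ 7, so there is no saddle point; optimal play is mixed.
Y is strictly dominated by W (it gives Player 1 strictly more in every row), so Player 2 never plays it.
Z is strictly dominated by W (it gives Player 1 strictly more in every row), so Player 2 never plays it.
On the remaining 2×2 (R1, R2 vs W, X):
Let Player 1 play R1 with probability p. Expected payoff against W: 10p + 6(1−p) = 4p + 6; against X: 4p + 7(1−p) = −3p + 7.
Setting these equal: 4p + 6 = −3p + 7 ⇒ 7p = 1 ⇒ p = 1/7, and the value is (4)·(1/7) + 6 = 46/7.
For Player 2: with q = P(W), equating R1's and R2's payoffs gives 6q + 4 = −q + 7 ⇒ q = 3/7.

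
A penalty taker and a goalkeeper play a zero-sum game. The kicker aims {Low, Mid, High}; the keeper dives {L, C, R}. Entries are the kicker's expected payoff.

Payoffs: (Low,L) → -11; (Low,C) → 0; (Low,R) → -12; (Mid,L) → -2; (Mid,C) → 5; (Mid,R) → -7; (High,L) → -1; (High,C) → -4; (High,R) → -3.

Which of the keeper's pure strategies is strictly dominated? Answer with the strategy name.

L

R holds the kicker's payoff strictly below L in every row: -12 < -11, -7 < -2, -3 < -1.
So L is strictly dominated for the keeper.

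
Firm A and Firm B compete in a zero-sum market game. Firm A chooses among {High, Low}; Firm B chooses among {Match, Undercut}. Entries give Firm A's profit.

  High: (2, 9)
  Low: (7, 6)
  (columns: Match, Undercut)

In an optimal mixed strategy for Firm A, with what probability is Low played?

7/8

Row minima: High → 2, Low → 6; maximin = 6.
Column maxima: Match → 7, Undercut → 9; minimax = 7.
6 ≠ 7, so there is no saddle point; optimal play is mixed.
Let Firm A play High with probability p. Expected payoff against Match: 2p + 7(1−p) = −5p + 7; against Undercut: 9p + 6(1−p) = 3p + 6.
Setting these equal: −5p + 7 = 3p + 6 ⇒ −8p = -1 ⇒ p = 1/8, and the value is (-5)·(1/8) + 7 = 51/8.
For Firm B: with q = P(Match), equating High's and Low's payoffs gives −7q + 9 = q + 6 ⇒ q = 3/8.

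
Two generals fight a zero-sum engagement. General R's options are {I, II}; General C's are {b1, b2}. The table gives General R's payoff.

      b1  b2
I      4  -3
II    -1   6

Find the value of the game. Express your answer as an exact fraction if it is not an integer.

3/2

Row minima: I → -3, II → -1; maximin = -1.
Column maxima: b1 → 4, b2 → 6; minimax = 4.
-1 ≠ 4, so there is no saddle point; optimal play is mixed.
Let General R play I with probability p. Expected payoff against b1: 4p + (-1)(1−p) = 5p − 1; against b2: (-3)p + 6(1−p) = −9p + 6.
Setting these equal: 5p − 1 = −9p + 6 ⇒ 14p = 7 ⇒ p = 1/2, and the value is (5)·(1/2) − 1 = 3/2.
For General C: with q = P(b1), equating I's and II's payoffs gives 7q − 3 = −7q + 6 ⇒ q = 9/14.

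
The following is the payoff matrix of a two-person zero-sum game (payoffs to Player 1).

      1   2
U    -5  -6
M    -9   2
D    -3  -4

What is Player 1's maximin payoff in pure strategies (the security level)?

-4

Row minima: U → -6, M → -9, D → -4.
The best of these is -4.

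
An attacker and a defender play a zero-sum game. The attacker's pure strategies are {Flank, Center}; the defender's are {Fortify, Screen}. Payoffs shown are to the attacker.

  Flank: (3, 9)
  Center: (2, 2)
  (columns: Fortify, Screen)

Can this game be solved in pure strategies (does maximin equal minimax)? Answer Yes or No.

Yes

Row minima: Flank → 3, Center → 2; maximin = 3.
Column maxima: Fortify → 3, Screen → 9; minimax = 3.
maximin = minimax = 3, so a saddle point exists.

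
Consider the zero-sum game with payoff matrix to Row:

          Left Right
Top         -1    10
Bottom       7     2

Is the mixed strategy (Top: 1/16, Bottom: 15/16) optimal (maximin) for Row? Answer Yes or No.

No

Against Left this mix gives (1/16)·(-1) + (15/16)·7 = 13/2.
Against Right this mix gives (1/16)·10 + (15/16)·2 = 5/2.
Column will play Right, holding Row to 5/2. Shifting weight toward the row that does better against Right would raise this floor (the equalizing mix achieves 9/2 against both Right and Left), so the proposed strategy is not optimal.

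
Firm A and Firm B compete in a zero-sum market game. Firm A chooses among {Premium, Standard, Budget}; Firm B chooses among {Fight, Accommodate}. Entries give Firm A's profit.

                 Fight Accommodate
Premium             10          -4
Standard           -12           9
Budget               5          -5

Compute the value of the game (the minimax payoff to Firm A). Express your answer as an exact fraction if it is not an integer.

6/5

Row minima: Premium → -4, Standard → -12, Budget → -5; maximin = -4.
Column maxima: Fight → 10, Accommodate → 9; minimax = 9.
-4 ≠ 9, so there is no saddle point; optimal play is mixed.
Budget is strictly dominated by Premium, so Firm A never plays it.
On the remaining 2×2 (Premium, Standard vs Fight, Accommodate):
Let Firm A play Premium with probability p. Expected payoff against Fight: 10p + (-12)(1−p) = 22p − 12; against Accommodate: (-4)p + 9(1−p) = −13p + 9.
Setting these equal: 22p − 12 = −13p + 9 ⇒ 35p = 21 ⇒ p = 3/5, and the value is (22)·(3/5) − 12 = 6/5.
For Firm B: with q = P(Fight), equating Premium's and Standard's payoffs gives 14q − 4 = −21q + 9 ⇒ q = 13/35.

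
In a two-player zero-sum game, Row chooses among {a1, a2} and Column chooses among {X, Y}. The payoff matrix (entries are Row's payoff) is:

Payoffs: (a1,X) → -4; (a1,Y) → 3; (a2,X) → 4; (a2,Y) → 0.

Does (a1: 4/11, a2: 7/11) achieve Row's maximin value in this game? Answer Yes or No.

Yes

Against X this mix gives (4/11)·(-4) + (7/11)·4 = 12/11.
Against Y this mix gives (4/11)·3 + (7/11)·0 = 12/11.
All of Column's active replies (X, Y) yield 12/11, and no column does worse for Row. The mix makes Column indifferent and guarantees 12/11, so it is optimal.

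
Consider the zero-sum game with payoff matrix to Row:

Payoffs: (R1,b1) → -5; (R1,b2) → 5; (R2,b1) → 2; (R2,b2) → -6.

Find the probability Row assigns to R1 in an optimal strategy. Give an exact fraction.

4/9

Row minima: R1 → -5, R2 → -6; maximin = -5.
Column maxima: b1 → 2, b2 → 5; minimax = 2.
-5 ≠ 2, so there is no saddle point; optimal play is mixed.
Let Row play R1 with probability p. Expected payoff against b1: (-5)p + 2(1−p) = −7p + 2; against b2: 5p + (-6)(1−p) = 11p − 6.
Setting these equal: −7p + 2 = 11p − 6 ⇒ −18p = -8 ⇒ p = 4/9, and the value is (-7)·(4/9) + 2 = -10/9.
For Column: with q = P(b1), equating R1's and R2's payoffs gives −10q + 5 = 8q − 6 ⇒ q = 11/18.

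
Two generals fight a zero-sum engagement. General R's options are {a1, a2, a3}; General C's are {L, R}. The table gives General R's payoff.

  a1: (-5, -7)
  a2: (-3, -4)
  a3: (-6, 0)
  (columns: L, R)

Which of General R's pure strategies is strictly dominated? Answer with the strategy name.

a2 gives a strictly higher payoff than a1 against every column: -3 > -5, -4 > -7.
So a1 is strictly dominated and General R never plays it.

a1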